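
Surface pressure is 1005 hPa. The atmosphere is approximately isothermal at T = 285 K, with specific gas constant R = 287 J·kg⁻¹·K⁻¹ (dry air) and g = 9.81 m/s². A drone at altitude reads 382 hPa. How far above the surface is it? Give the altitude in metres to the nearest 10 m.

z ≈ 8070 m

Scale height: H = RT/g = 287 × 285 / 9.81 = 8337.9 m.
Invert the barometric formula: z = H ln(P₀/P).
P₀/P = 1005/382 = 2.6309; ln(2.6309) = 0.96733.
z = 8337.9 × 0.96733 = 8065.5 m.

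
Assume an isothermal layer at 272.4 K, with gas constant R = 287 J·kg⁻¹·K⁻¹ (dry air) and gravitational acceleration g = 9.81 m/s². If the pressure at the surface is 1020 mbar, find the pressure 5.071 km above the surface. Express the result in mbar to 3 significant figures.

Scale height: H = RT/g = 287 × 272.4 / 9.81 = 7969.3 m.
Barometric formula: P = P₀ exp(−z/H).
z/H = 5071.0/7969.3 = 0.63632; exp(−0.63632) = 0.52924.
P = 1020 × 0.52924 = 539.82 mbar.

P ≈ 540 mbar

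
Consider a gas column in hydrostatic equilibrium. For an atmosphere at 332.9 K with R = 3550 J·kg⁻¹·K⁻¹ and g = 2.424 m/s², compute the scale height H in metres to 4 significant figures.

H ≈ 487500 m

The scale height of an isothermal atmosphere is H = RT/g.
H = 3550 × 332.9 / 2.424 = 1181800/2.424 = 487540 m.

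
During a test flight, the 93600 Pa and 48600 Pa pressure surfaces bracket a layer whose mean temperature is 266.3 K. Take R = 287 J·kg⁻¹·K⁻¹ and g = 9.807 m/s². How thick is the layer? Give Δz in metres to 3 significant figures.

Δz ≈ 5110 m

Hypsometric equation: Δz = (R T̄/g) ln(P₁/P₂).
R T̄/g = 287 × 266.3 / 9.807 = 7793.2 m.
ln(93600/48600) = ln(1.9259) = 0.65539.
Δz = 7793.2 × 0.65539 = 5107.6 m.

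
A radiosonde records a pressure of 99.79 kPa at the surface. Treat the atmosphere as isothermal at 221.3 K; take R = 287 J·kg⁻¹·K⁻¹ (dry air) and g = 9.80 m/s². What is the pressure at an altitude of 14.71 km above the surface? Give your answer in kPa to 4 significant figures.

Scale height: H = RT/g = 287 × 221.3 / 9.80 = 6480.9 m.
Barometric formula: P = P₀ exp(−z/H).
z/H = 14710/6480.9 = 2.2697; exp(−2.2697) = 0.10334.
P = 99.79 × 0.10334 = 10.312 kPa.

P ≈ 10.31 kPa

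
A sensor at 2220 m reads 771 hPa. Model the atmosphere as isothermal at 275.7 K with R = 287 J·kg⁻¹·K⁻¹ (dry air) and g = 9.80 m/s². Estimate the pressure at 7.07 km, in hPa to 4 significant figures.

P ≈ 422.8 hPa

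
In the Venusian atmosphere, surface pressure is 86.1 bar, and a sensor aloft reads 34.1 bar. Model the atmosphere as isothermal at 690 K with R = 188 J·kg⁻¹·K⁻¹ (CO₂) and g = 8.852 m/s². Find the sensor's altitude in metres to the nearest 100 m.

Scale height: H = RT/g = 188 × 690 / 8.852 = 14654 m.
Invert the barometric formula: z = H ln(P₀/P).
P₀/P = 86.1/34.1 = 2.5249; ln(2.5249) = 0.92620.
z = 14654 × 0.92620 = 13573 m.

z ≈ 13600 m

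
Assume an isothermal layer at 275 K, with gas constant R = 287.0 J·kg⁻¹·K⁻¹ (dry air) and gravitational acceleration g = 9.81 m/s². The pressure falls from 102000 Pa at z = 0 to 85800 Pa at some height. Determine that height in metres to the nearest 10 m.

z ≈ 1390 m

Scale height: H = RT/g = 287.0 × 275 / 9.81 = 8045.4 m.
Invert the barometric formula: z = H ln(P₀/P).
P₀/P = 102000/85800 = 1.1888; ln(1.1888) = 0.17294.
z = 8045.4 × 0.17294 = 1391.4 m.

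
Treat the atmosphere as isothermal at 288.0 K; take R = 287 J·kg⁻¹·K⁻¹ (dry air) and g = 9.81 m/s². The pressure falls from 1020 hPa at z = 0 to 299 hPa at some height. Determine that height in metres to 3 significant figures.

z ≈ 10300 m

Scale height: H = RT/g = 287 × 288.0 / 9.81 = 8425.7 m.
Invert the barometric formula: z = H ln(P₀/P).
P₀/P = 1020/299 = 3.4114; ln(3.4114) = 1.2271.
z = 8425.7 × 1.2271 = 10339 m.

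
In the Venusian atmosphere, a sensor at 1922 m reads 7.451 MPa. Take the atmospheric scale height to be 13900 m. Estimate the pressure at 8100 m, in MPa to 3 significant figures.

P ≈ 4.78 MPa

Between two levels, P₂ = P₁ exp(−Δz/H) with Δz = z₂ − z₁.
Δz = 8100.0 − 1922.0 = 6178.0 m; Δz/H = 6178.0/13900 = 0.44446.
P₂ = 7.451 × exp(−0.44446) = 7.451 × 0.64117 = 4.7774 MPa.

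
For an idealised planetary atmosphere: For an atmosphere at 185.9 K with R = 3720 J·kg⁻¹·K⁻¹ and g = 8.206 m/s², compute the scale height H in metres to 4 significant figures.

The scale height of an isothermal atmosphere is H = RT/g.
H = 3720 × 185.9 / 8.206 = 691550/8.206 = 84274 m.

H ≈ 84270 m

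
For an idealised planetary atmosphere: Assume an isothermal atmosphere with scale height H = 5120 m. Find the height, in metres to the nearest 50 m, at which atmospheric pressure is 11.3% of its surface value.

z ≈ 11150 m

Set P/P₀ = exp(−z/H) = 0.113, so z = −H ln(0.113).
−ln(0.113) = 2.1804; z = 5120.0 × 2.1804 = 11164 m.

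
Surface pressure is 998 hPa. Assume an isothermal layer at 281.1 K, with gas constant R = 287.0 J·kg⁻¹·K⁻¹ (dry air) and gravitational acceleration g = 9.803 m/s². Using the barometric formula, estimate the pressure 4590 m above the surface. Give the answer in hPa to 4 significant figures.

P ≈ 571.4 hPa

Scale height: H = RT/g = 287.0 × 281.1 / 9.803 = 8229.7 m.
Barometric formula: P = P₀ exp(−z/H).
z/H = 4590.0/8229.7 = 0.55774; exp(−0.55774) = 0.57250.
P = 998 × 0.57250 = 571.36 hPa.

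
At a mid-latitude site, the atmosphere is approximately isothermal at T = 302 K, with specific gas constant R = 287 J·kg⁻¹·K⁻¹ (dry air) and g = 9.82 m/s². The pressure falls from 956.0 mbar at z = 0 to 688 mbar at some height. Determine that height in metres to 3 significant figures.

z ≈ 2900 m

Scale height: H = RT/g = 287 × 302 / 9.82 = 8826.3 m.
Invert the barometric formula: z = H ln(P₀/P).
P₀/P = 956.0/688 = 1.3895; ln(1.3895) = 0.32894.
z = 8826.3 × 0.32894 = 2903.3 m.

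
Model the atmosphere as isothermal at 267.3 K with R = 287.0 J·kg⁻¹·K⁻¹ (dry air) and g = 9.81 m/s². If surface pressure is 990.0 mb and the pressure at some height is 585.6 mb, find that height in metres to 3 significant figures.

Scale height: H = RT/g = 287.0 × 267.3 / 9.81 = 7820.1 m.
Invert the barometric formula: z = H ln(P₀/P).
P₀/P = 990.0/585.6 = 1.6906; ln(1.6906) = 0.52508.
z = 7820.1 × 0.52508 = 4106.2 m.

z ≈ 4110 m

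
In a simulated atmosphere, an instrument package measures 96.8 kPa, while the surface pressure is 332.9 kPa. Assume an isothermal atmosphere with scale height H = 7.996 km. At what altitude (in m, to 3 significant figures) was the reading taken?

Invert the barometric formula: z = H ln(P₀/P).
P₀/P = 332.9/96.8 = 3.4390; ln(3.4390) = 1.2352.
z = 7996.0 × 1.2352 = 9876.7 m.

z ≈ 9880 m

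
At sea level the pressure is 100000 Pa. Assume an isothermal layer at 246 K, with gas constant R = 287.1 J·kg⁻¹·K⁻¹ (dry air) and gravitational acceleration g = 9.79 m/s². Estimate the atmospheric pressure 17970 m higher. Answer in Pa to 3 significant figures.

P ≈ 8280 Pa

Scale height: H = RT/g = 287.1 × 246 / 9.79 = 7214.2 m.
Barometric formula: P = P₀ exp(−z/H).
z/H = 17970/7214.2 = 2.4909; exp(−2.4909) = 0.082835.
P = 100000 × 0.082835 = 8283.5 Pa.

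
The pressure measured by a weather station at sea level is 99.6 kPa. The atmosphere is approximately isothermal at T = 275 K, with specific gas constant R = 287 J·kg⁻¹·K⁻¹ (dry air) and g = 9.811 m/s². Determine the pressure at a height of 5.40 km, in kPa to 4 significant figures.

P ≈ 50.90 kPa

Scale height: H = RT/g = 287 × 275 / 9.811 = 8044.5 m.
Barometric formula: P = P₀ exp(−z/H).
z/H = 5400.0/8044.5 = 0.67127; exp(−0.67127) = 0.51106.
P = 99.6 × 0.51106 = 50.902 kPa.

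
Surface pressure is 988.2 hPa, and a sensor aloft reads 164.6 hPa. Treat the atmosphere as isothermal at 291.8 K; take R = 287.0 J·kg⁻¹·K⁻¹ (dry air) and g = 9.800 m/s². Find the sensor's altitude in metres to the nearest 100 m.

Scale height: H = RT/g = 287.0 × 291.8 / 9.800 = 8545.6 m.
Invert the barometric formula: z = H ln(P₀/P).
P₀/P = 988.2/164.6 = 6.0036; ln(6.0036) = 1.7924.
z = 8545.6 × 1.7924 = 15317 m.

z ≈ 15300 m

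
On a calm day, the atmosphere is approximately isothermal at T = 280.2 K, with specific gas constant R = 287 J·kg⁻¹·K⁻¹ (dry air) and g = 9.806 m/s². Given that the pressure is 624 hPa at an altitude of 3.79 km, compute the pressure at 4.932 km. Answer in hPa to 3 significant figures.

P ≈ 543 hPa

Scale height: H = RT/g = 287 × 280.2 / 9.806 = 8200.8 m.
Between two levels, P₂ = P₁ exp(−Δz/H) with Δz = z₂ − z₁.
Δz = 4932.0 − 3790.0 = 1142.0 m; Δz/H = 1142.0/8200.8 = 0.13925.
P₂ = 624 × exp(−0.13925) = 624 × 0.87001 = 542.89 hPa.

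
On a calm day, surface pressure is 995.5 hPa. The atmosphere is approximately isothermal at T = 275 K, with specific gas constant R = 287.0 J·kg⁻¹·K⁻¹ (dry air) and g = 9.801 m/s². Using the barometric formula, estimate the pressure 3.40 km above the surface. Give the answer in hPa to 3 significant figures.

Scale height: H = RT/g = 287.0 × 275 / 9.801 = 8052.7 m.
Barometric formula: P = P₀ exp(−z/H).
z/H = 3400.0/8052.7 = 0.42222; exp(−0.42222) = 0.65559.
P = 995.5 × 0.65559 = 652.64 hPa.

P ≈ 653 hPa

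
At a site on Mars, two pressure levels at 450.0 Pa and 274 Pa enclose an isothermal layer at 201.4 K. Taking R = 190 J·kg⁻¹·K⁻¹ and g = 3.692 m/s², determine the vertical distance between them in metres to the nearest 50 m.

Hypsometric equation: Δz = (R T̄/g) ln(P₁/P₂).
R T̄/g = 190 × 201.4 / 3.692 = 10365 m.
ln(450.0/274) = ln(1.6423) = 0.49610.
Δz = 10365 × 0.49610 = 5142.1 m.

Δz ≈ 5150 m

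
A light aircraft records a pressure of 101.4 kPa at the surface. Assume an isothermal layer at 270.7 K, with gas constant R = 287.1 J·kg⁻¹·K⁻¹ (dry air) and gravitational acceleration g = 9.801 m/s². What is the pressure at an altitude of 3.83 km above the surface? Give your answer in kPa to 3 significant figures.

P ≈ 62.6 kPa

Scale height: H = RT/g = 287.1 × 270.7 / 9.801 = 7929.6 m.
Barometric formula: P = P₀ exp(−z/H).
z/H = 3830.0/7929.6 = 0.48300; exp(−0.48300) = 0.61693.
P = 101.4 × 0.61693 = 62.557 kPa.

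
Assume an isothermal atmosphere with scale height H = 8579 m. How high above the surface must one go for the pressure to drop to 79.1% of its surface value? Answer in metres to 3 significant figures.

Set P/P₀ = exp(−z/H) = 0.791, so z = −H ln(0.791).
−ln(0.791) = 0.23446; z = 8579.0 × 0.23446 = 2011.4 m.

z ≈ 2010 m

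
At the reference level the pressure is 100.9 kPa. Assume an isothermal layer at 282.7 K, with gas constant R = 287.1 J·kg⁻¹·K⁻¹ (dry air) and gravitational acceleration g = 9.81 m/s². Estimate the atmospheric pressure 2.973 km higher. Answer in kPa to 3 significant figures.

Scale height: H = RT/g = 287.1 × 282.7 / 9.81 = 8273.5 m.
Barometric formula: P = P₀ exp(−z/H).
z/H = 2973.0/8273.5 = 0.35934; exp(−0.35934) = 0.69814.
P = 100.9 × 0.69814 = 70.442 kPa.

P ≈ 70.4 kPa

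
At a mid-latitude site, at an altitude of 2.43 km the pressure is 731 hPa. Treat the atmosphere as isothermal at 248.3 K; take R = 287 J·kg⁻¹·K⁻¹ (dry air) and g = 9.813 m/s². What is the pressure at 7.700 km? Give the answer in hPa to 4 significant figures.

P ≈ 353.8 hPa

Scale height: H = RT/g = 287 × 248.3 / 9.813 = 7262.0 m.
Between two levels, P₂ = P₁ exp(−Δz/H) with Δz = z₂ − z₁.
Δz = 7700.0 − 2430.0 = 5270.0 m; Δz/H = 5270.0/7262.0 = 0.72570.
P₂ = 731 × exp(−0.72570) = 731 × 0.48399 = 353.80 hPa.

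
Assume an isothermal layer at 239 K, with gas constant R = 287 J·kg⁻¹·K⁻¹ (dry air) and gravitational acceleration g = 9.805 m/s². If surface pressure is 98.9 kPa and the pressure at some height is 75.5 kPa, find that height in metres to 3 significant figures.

z ≈ 1890 m

Scale height: H = RT/g = 287 × 239 / 9.805 = 6995.7 m.
Invert the barometric formula: z = H ln(P₀/P).
P₀/P = 98.9/75.5 = 1.3099; ln(1.3099) = 0.26995.
z = 6995.7 × 0.26995 = 1888.5 m.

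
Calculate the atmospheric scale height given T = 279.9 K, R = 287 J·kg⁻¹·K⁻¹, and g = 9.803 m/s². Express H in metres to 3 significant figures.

The scale height of an isothermal atmosphere is H = RT/g.
H = 287 × 279.9 / 9.803 = 80331/9.803 = 8194.5 m.

H ≈ 8190 m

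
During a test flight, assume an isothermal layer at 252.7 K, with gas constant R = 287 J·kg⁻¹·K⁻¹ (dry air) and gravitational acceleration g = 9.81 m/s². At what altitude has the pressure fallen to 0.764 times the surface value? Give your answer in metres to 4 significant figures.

Scale height: H = RT/g = 287 × 252.7 / 9.81 = 7393.0 m.
Set P/P₀ = exp(−z/H) = 0.764, so z = −H ln(0.764).
−ln(0.764) = 0.26919; z = 7393.0 × 0.26919 = 1990.1 m.

z ≈ 1990 m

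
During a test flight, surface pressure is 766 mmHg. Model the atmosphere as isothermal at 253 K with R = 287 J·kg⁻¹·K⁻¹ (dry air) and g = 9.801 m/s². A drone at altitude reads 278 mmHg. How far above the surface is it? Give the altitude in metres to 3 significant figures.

z ≈ 7510 m

Scale height: H = RT/g = 287 × 253 / 9.801 = 7408.5 m.
Invert the barometric formula: z = H ln(P₀/P).
P₀/P = 766/278 = 2.7554; ln(2.7554) = 1.0136.
z = 7408.5 × 1.0136 = 7509.3 m.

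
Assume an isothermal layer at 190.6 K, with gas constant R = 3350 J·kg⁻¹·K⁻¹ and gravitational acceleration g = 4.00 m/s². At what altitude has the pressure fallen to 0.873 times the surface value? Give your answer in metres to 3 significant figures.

Scale height: H = RT/g = 3350 × 190.6 / 4.00 = 159630 m.
Set P/P₀ = exp(−z/H) = 0.873, so z = −H ln(0.873).
−ln(0.873) = 0.13582; z = 159630 × 0.13582 = 21681 m.

z ≈ 21700 m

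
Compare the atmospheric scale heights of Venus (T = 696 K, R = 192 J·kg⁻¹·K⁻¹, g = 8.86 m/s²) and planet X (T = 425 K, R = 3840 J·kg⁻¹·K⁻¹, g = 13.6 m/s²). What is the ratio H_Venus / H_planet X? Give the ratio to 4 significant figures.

H_Venus/H_planet X ≈ 0.1257

H = RT/g for each body.
H_Venus = 192 × 696 / 8.86 = 15083 m.
H_planet X = 3840 × 425 / 13.6 = 120000 m.
H_Venus/H_planet X = 15083/120000 = 0.12569.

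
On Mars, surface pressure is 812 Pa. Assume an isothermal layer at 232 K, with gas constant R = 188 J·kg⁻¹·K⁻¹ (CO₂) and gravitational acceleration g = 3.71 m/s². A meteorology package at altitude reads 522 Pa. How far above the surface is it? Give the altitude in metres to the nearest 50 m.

z ≈ 5200 m

Scale height: H = RT/g = 188 × 232 / 3.71 = 11756 m.
Invert the barometric formula: z = H ln(P₀/P).
P₀/P = 812/522 = 1.5556; ln(1.5556) = 0.44186.
z = 11756 × 0.44186 = 5194.5 m.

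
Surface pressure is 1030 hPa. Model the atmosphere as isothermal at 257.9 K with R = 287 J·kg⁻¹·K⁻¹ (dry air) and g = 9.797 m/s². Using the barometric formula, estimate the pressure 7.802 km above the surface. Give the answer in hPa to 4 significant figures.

Scale height: H = RT/g = 287 × 257.9 / 9.797 = 7555.1 m.
Barometric formula: P = P₀ exp(−z/H).
z/H = 7802.0/7555.1 = 1.0327; exp(−1.0327) = 0.35604.
P = 1030 × 0.35604 = 366.72 hPa.

P ≈ 366.7 hPa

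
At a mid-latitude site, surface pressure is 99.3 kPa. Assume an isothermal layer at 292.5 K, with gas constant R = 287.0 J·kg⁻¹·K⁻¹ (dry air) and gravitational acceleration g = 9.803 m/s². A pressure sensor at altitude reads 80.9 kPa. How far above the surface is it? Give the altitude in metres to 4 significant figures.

z ≈ 1755 m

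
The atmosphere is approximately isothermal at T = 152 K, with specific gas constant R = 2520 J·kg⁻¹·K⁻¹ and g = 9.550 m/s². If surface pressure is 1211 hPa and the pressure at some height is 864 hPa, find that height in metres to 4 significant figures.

z ≈ 13540 m

Scale height: H = RT/g = 2520 × 152 / 9.550 = 40109 m.
Invert the barometric formula: z = H ln(P₀/P).
P₀/P = 1211/864 = 1.4016; ln(1.4016) = 0.33761.
z = 40109 × 0.33761 = 13541 m.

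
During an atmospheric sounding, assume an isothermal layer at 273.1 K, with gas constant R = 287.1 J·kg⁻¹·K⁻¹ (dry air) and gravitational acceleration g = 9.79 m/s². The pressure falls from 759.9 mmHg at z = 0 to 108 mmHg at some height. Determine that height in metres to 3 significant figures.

Scale height: H = RT/g = 287.1 × 273.1 / 9.79 = 8008.9 m.
Invert the barometric formula: z = H ln(P₀/P).
P₀/P = 759.9/108 = 7.0361; ln(7.0361) = 1.9511.
z = 8008.9 × 1.9511 = 15626 m.

z ≈ 15600 m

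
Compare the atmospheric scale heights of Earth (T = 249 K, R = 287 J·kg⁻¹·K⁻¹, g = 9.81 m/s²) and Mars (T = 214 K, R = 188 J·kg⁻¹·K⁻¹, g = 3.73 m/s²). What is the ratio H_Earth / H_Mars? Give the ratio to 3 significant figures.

H_Earth/H_Mars ≈ 0.675

H = RT/g for each body.
H_Earth = 287 × 249 / 9.81 = 7284.7 m.
H_Mars = 188 × 214 / 3.73 = 10786 m.
H_Earth/H_Mars = 7284.7/10786 = 0.67538.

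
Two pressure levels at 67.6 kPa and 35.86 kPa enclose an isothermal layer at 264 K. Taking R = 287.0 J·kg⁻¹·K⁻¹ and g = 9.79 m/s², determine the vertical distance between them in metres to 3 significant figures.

Hypsometric equation: Δz = (R T̄/g) ln(P₁/P₂).
R T̄/g = 287.0 × 264 / 9.79 = 7739.3 m.
ln(67.6/35.86) = ln(1.8851) = 0.63398.
Δz = 7739.3 × 0.63398 = 4906.6 m.

Δz ≈ 4910 m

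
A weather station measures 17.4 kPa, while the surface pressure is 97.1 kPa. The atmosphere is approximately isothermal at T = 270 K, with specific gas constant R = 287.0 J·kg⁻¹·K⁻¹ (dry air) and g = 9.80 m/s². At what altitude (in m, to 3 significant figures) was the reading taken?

z ≈ 13600 m

Scale height: H = RT/g = 287.0 × 270 / 9.80 = 7907.1 m.
Invert the barometric formula: z = H ln(P₀/P).
P₀/P = 97.1/17.4 = 5.5805; ln(5.5805) = 1.7193.
z = 7907.1 × 1.7193 = 13595 m.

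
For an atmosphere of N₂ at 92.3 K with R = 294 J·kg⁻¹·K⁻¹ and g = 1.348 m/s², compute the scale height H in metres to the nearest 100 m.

The scale height of an isothermal atmosphere is H = RT/g.
H = 294 × 92.3 / 1.348 = 27136/1.348 = 20131 m.

H ≈ 20100 m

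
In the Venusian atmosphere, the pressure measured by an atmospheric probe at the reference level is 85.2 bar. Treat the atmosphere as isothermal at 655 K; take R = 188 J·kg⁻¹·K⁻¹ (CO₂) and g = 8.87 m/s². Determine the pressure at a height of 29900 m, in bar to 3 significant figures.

Scale height: H = RT/g = 188 × 655 / 8.87 = 13883 m.
Barometric formula: P = P₀ exp(−z/H).
z/H = 29900/13883 = 2.1537; exp(−2.1537) = 0.11605.
P = 85.2 × 0.11605 = 9.8875 bar.

P ≈ 9.89 bar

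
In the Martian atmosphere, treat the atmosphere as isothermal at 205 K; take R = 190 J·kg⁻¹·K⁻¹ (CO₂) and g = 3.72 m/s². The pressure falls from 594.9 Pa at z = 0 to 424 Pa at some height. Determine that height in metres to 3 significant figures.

z ≈ 3550 m

Scale height: H = RT/g = 190 × 205 / 3.72 = 10470 m.
Invert the barometric formula: z = H ln(P₀/P).
P₀/P = 594.9/424 = 1.4031; ln(1.4031) = 0.33868.
z = 10470 × 0.33868 = 3546.0 m.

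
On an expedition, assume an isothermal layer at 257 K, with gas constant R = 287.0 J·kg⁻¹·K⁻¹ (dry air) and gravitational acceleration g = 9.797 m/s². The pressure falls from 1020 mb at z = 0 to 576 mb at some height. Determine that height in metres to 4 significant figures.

Scale height: H = RT/g = 287.0 × 257 / 9.797 = 7528.7 m.
Invert the barometric formula: z = H ln(P₀/P).
P₀/P = 1020/576 = 1.7708; ln(1.7708) = 0.57143.
z = 7528.7 × 0.57143 = 4302.1 m.

z ≈ 4302 m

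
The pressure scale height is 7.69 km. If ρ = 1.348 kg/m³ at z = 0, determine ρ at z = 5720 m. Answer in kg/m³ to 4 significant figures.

ρ ≈ 0.6407 kg/m³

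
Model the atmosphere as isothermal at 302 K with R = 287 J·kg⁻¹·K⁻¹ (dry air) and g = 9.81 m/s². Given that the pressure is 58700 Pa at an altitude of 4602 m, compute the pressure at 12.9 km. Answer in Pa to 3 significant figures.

Scale height: H = RT/g = 287 × 302 / 9.81 = 8835.3 m.
Between two levels, P₂ = P₁ exp(−Δz/H) with Δz = z₂ − z₁.
Δz = 12900 − 4602.0 = 8298.0 m; Δz/H = 8298.0/8835.3 = 0.93919.
P₂ = 58700 × exp(−0.93919) = 58700 × 0.39094 = 22948 Pa.

P ≈ 22900 Pa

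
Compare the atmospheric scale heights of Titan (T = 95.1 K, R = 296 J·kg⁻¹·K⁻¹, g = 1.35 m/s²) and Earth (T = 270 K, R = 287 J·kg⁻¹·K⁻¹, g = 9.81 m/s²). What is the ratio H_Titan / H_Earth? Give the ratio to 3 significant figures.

H = RT/g for each body.
H_Titan = 296 × 95.1 / 1.35 = 20852 m.
H_Earth = 287 × 270 / 9.81 = 7899.1 m.
H_Titan/H_Earth = 20852/7899.1 = 2.6398.

H_Titan/H_Earth ≈ 2.64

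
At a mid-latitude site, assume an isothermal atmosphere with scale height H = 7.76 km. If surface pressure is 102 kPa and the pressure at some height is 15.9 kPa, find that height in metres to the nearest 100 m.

Invert the barometric formula: z = H ln(P₀/P).
P₀/P = 102/15.9 = 6.4151; ln(6.4151) = 1.8587.
z = 7760.0 × 1.8587 = 14424 m.

z ≈ 14400 m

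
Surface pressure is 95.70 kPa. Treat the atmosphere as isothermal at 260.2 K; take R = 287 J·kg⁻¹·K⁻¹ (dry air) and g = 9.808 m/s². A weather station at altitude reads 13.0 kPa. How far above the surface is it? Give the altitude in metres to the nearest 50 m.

Scale height: H = RT/g = 287 × 260.2 / 9.808 = 7613.9 m.
Invert the barometric formula: z = H ln(P₀/P).
P₀/P = 95.70/13.0 = 7.3615; ln(7.3615) = 1.9963.
z = 7613.9 × 1.9963 = 15200 m.

z ≈ 15200 m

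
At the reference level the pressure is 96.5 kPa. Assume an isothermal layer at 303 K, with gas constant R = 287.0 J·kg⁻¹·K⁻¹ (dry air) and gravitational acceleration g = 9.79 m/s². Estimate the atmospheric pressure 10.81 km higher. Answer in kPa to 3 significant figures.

Scale height: H = RT/g = 287.0 × 303 / 9.79 = 8882.6 m.
Barometric formula: P = P₀ exp(−z/H).
z/H = 10810/8882.6 = 1.2170; exp(−1.2170) = 0.29612.
P = 96.5 × 0.29612 = 28.576 kPa.

P ≈ 28.6 kPa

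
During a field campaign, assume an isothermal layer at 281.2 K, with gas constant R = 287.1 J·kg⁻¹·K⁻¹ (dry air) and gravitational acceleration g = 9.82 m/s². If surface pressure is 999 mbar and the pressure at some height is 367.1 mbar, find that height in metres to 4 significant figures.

Scale height: H = RT/g = 287.1 × 281.2 / 9.82 = 8221.2 m.
Invert the barometric formula: z = H ln(P₀/P).
P₀/P = 999/367.1 = 2.7213; ln(2.7213) = 1.0011.
z = 8221.2 × 1.0011 = 8230.2 m.

z ≈ 8230 m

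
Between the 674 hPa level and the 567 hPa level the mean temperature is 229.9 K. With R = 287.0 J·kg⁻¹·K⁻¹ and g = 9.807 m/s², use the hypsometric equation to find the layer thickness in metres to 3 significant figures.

Δz ≈ 1160 m

Hypsometric equation: Δz = (R T̄/g) ln(P₁/P₂).
R T̄/g = 287.0 × 229.9 / 9.807 = 6728.0 m.
ln(674/567) = ln(1.1887) = 0.17286.
Δz = 6728.0 × 0.17286 = 1163.0 m.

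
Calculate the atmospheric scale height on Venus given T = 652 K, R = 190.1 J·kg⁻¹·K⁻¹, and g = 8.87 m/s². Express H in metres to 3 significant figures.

H ≈ 14000 m

The scale height of an isothermal atmosphere is H = RT/g.
H = 190.1 × 652 / 8.87 = 123950/8.87 = 13974 m.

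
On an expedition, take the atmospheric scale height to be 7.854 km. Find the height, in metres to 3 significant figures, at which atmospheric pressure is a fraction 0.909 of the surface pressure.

Set P/P₀ = exp(−z/H) = 0.909, so z = −H ln(0.909).
−ln(0.909) = 0.095410; z = 7854.0 × 0.095410 = 749.35 m.

z ≈ 749 m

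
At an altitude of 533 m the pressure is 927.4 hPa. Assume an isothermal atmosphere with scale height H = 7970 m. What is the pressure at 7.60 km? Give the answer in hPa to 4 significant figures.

Between two levels, P₂ = P₁ exp(−Δz/H) with Δz = z₂ − z₁.
Δz = 7600.0 − 533.00 = 7067.0 m; Δz/H = 7067.0/7970.0 = 0.88670.
P₂ = 927.4 × exp(−0.88670) = 927.4 × 0.41201 = 382.10 hPa.

P ≈ 382.1 hPa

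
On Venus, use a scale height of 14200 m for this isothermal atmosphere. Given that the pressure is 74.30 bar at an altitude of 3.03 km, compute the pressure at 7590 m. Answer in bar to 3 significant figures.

P ≈ 53.9 bar

Between two levels, P₂ = P₁ exp(−Δz/H) with Δz = z₂ − z₁.
Δz = 7590.0 − 3030.0 = 4560.0 m; Δz/H = 4560.0/14200 = 0.32113.
P₂ = 74.30 × exp(−0.32113) = 74.30 × 0.72533 = 53.892 bar.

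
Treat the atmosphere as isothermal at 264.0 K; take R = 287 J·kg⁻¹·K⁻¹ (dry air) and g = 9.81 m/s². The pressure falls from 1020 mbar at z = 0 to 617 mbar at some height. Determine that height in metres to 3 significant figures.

Scale height: H = RT/g = 287 × 264.0 / 9.81 = 7723.5 m.
Invert the barometric formula: z = H ln(P₀/P).
P₀/P = 1020/617 = 1.6532; ln(1.6532) = 0.50271.
z = 7723.5 × 0.50271 = 3882.7 m.

z ≈ 3880 m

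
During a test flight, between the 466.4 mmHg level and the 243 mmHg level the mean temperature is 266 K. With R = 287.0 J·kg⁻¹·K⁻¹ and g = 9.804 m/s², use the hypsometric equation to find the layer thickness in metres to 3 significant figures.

Hypsometric equation: Δz = (R T̄/g) ln(P₁/P₂).
R T̄/g = 287.0 × 266 / 9.804 = 7786.8 m.
ln(466.4/243) = ln(1.9193) = 0.65196.
Δz = 7786.8 × 0.65196 = 5076.7 m.

Δz ≈ 5080 m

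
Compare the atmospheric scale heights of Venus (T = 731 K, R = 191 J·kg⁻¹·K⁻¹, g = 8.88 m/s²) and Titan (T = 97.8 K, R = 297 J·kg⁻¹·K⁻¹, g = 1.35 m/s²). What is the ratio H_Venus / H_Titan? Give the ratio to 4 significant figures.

H = RT/g for each body.
H_Venus = 191 × 731 / 8.88 = 15723 m.
H_Titan = 297 × 97.8 / 1.35 = 21516 m.
H_Venus/H_Titan = 15723/21516 = 0.73076.

H_Venus/H_Titan ≈ 0.7308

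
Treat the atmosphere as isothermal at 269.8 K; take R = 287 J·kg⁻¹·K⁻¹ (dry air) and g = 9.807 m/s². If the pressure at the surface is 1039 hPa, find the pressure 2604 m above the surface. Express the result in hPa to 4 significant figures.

P ≈ 747.1 hPa

Scale height: H = RT/g = 287 × 269.8 / 9.807 = 7895.6 m.
Barometric formula: P = P₀ exp(−z/H).
z/H = 2604.0/7895.6 = 0.32980; exp(−0.32980) = 0.71907.
P = 1039 × 0.71907 = 747.11 hPa.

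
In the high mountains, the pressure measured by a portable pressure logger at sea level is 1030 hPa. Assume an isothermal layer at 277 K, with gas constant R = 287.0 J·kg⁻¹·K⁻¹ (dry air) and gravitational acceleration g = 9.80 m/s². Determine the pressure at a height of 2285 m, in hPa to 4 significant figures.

Scale height: H = RT/g = 287.0 × 277 / 9.80 = 8112.1 m.
Barometric formula: P = P₀ exp(−z/H).
z/H = 2285.0/8112.1 = 0.28168; exp(−0.28168) = 0.75452.
P = 1030 × 0.75452 = 777.16 hPa.

P ≈ 777.2 hPa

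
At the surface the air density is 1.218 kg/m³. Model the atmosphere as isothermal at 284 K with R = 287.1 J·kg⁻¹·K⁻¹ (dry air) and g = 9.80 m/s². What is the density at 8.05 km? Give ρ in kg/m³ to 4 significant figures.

ρ ≈ 0.4629 kg/m³

Scale height: H = RT/g = 287.1 × 284 / 9.80 = 8320.0 m.
In an isothermal atmosphere, density decays like pressure: ρ = ρ₀ exp(−z/H).
z/H = 8050.0/8320.0 = 0.96755; exp(−0.96755) = 0.38001.
ρ = 1.218 × 0.38001 = 0.46285 kg/m³.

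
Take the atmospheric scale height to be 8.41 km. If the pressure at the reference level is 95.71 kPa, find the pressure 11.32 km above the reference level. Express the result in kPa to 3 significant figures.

P ≈ 24.9 kPa

Barometric formula: P = P₀ exp(−z/H).
z/H = 11320/8410.0 = 1.3460; exp(−1.3460) = 0.26028.
P = 95.71 × 0.26028 = 24.911 kPa.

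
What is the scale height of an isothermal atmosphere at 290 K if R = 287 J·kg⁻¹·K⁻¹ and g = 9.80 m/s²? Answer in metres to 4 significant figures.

H ≈ 8493 m

The scale height of an isothermal atmosphere is H = RT/g.
H = 287 × 290 / 9.80 = 83230/9.80 = 8492.9 m.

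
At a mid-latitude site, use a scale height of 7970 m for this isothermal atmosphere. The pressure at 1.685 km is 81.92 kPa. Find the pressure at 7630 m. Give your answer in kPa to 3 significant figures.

P ≈ 38.9 kPa

Between two levels, P₂ = P₁ exp(−Δz/H) with Δz = z₂ − z₁.
Δz = 7630.0 − 1685.0 = 5945.0 m; Δz/H = 5945.0/7970.0 = 0.74592.
P₂ = 81.92 × exp(−0.74592) = 81.92 × 0.47430 = 38.855 kPa.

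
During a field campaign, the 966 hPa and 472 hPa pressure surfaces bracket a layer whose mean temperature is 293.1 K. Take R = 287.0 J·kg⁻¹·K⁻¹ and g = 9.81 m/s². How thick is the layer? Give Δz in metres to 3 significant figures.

Hypsometric equation: Δz = (R T̄/g) ln(P₁/P₂).
R T̄/g = 287.0 × 293.1 / 9.81 = 8574.9 m.
ln(966/472) = ln(2.0466) = 0.71618.
Δz = 8574.9 × 0.71618 = 6141.2 m.

Δz ≈ 6140 m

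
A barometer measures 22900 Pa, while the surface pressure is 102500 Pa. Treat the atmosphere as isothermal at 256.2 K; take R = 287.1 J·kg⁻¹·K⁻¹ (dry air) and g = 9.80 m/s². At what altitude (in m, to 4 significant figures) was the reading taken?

Scale height: H = RT/g = 287.1 × 256.2 / 9.80 = 7505.6 m.
Invert the barometric formula: z = H ln(P₀/P).
P₀/P = 102500/22900 = 4.4760; ln(4.4760) = 1.4987.
z = 7505.6 × 1.4987 = 11249 m.

z ≈ 11250 m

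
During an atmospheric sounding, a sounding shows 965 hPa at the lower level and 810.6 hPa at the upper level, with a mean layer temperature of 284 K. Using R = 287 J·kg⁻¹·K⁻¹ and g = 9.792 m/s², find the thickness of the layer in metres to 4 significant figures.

Hypsometric equation: Δz = (R T̄/g) ln(P₁/P₂).
R T̄/g = 287 × 284 / 9.792 = 8323.9 m.
ln(965/810.6) = ln(1.1905) = 0.17437.
Δz = 8323.9 × 0.17437 = 1451.4 m.

Δz ≈ 1451 m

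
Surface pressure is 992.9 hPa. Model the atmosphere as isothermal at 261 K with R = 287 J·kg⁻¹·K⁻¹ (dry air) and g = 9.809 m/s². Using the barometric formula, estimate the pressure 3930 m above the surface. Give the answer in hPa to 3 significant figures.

Scale height: H = RT/g = 287 × 261 / 9.809 = 7636.6 m.
Barometric formula: P = P₀ exp(−z/H).
z/H = 3930.0/7636.6 = 0.51463; exp(−0.51463) = 0.59772.
P = 992.9 × 0.59772 = 593.48 hPa.

P ≈ 593 hPa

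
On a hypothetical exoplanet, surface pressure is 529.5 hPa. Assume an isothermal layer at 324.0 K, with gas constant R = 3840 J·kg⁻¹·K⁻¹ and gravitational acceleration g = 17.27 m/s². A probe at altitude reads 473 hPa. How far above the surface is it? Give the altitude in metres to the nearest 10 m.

z ≈ 8130 m

Scale height: H = RT/g = 3840 × 324.0 / 17.27 = 72042 m.
Invert the barometric formula: z = H ln(P₀/P).
P₀/P = 529.5/473 = 1.1195; ln(1.1195) = 0.11288.
z = 72042 × 0.11288 = 8132.1 m.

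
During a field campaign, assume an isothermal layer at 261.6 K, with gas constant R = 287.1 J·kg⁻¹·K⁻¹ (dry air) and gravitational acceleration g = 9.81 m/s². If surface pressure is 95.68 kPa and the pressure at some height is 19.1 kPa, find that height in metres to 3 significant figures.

z ≈ 12300 m

Scale height: H = RT/g = 287.1 × 261.6 / 9.81 = 7656.0 m.
Invert the barometric formula: z = H ln(P₀/P).
P₀/P = 95.68/19.1 = 5.0094; ln(5.0094) = 1.6113.
z = 7656.0 × 1.6113 = 12336 m.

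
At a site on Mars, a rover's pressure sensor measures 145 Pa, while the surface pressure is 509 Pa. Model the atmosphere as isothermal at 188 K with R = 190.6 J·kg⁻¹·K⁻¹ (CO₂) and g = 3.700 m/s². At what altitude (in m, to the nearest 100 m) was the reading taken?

Scale height: H = RT/g = 190.6 × 188 / 3.700 = 9684.5 m.
Invert the barometric formula: z = H ln(P₀/P).
P₀/P = 509/145 = 3.5103; ln(3.5103) = 1.2557.
z = 9684.5 × 1.2557 = 12161 m.

z ≈ 12200 m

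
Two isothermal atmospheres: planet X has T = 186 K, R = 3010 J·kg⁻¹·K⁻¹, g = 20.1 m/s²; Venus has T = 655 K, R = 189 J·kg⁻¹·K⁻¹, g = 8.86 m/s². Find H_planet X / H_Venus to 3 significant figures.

H_planet X/H_Venus ≈ 1.99

H = RT/g for each body.
H_planet X = 3010 × 186 / 20.1 = 27854 m.
H_Venus = 189 × 655 / 8.86 = 13972 m.
H_planet X/H_Venus = 27854/13972 = 1.9936.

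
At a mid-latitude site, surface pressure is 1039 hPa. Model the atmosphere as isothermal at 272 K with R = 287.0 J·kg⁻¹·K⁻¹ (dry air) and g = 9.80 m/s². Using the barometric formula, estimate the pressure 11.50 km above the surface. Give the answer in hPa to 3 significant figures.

Scale height: H = RT/g = 287.0 × 272 / 9.80 = 7965.7 m.
Barometric formula: P = P₀ exp(−z/H).
z/H = 11500/7965.7 = 1.4437; exp(−1.4437) = 0.23605.
P = 1039 × 0.23605 = 245.26 hPa.

P ≈ 245 hPa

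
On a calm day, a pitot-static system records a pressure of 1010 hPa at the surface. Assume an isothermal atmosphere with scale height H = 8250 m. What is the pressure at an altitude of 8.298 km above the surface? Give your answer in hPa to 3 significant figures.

P ≈ 369 hPa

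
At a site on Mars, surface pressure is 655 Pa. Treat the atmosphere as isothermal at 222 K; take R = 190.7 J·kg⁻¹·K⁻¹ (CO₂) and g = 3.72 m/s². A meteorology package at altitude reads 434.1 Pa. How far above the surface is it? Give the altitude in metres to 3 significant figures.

z ≈ 4680 m

Scale height: H = RT/g = 190.7 × 222 / 3.72 = 11380 m.
Invert the barometric formula: z = H ln(P₀/P).
P₀/P = 655/434.1 = 1.5089; ln(1.5089) = 0.41138.
z = 11380 × 0.41138 = 4681.5 m.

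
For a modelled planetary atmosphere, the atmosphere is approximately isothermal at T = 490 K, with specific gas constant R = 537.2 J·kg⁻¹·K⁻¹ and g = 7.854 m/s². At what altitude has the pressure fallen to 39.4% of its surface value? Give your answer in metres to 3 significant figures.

z ≈ 31200 m

Scale height: H = RT/g = 537.2 × 490 / 7.854 = 33515 m.
Set P/P₀ = exp(−z/H) = 0.394, so z = −H ln(0.394).
−ln(0.394) = 0.93140; z = 33515 × 0.93140 = 31216 m.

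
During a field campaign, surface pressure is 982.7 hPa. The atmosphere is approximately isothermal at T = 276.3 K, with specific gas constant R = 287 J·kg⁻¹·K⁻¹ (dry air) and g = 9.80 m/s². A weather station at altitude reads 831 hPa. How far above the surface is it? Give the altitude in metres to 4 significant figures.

z ≈ 1357 m

Scale height: H = RT/g = 287 × 276.3 / 9.80 = 8091.6 m.
Invert the barometric formula: z = H ln(P₀/P).
P₀/P = 982.7/831 = 1.1826; ln(1.1826) = 0.16772.
z = 8091.6 × 0.16772 = 1357.1 m.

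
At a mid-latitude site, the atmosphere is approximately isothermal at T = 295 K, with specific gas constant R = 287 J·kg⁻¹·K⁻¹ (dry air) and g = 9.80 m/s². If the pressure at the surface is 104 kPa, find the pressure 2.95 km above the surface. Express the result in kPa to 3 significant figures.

P ≈ 73.9 kPa

Scale height: H = RT/g = 287 × 295 / 9.80 = 8639.3 m.
Barometric formula: P = P₀ exp(−z/H).
z/H = 2950.0/8639.3 = 0.34146; exp(−0.34146) = 0.71073.
P = 104 × 0.71073 = 73.916 kPa.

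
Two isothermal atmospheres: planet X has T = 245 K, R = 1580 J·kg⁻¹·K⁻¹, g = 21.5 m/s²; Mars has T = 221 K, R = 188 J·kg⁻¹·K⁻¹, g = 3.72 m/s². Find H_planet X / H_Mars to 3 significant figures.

H = RT/g for each body.
H_planet X = 1580 × 245 / 21.5 = 18005 m.
H_Mars = 188 × 221 / 3.72 = 11169 m.
H_planet X/H_Mars = 18005/11169 = 1.6121.

H_planet X/H_Mars ≈ 1.61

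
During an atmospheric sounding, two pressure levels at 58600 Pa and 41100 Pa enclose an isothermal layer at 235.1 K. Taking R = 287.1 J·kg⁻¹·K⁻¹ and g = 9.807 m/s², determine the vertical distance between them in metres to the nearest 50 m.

Hypsometric equation: Δz = (R T̄/g) ln(P₁/P₂).
R T̄/g = 287.1 × 235.1 / 9.807 = 6882.6 m.
ln(58600/41100) = ln(1.4258) = 0.35473.
Δz = 6882.6 × 0.35473 = 2441.5 m.

Δz ≈ 2450 m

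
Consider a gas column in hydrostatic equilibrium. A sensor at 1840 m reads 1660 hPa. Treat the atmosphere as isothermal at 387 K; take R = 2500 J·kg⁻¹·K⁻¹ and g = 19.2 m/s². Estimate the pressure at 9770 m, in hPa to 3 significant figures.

P ≈ 1420 hPa

Scale height: H = RT/g = 2500 × 387 / 19.2 = 50391 m.
Between two levels, P₂ = P₁ exp(−Δz/H) with Δz = z₂ − z₁.
Δz = 9770.0 − 1840.0 = 7930.0 m; Δz/H = 7930.0/50391 = 0.15737.
P₂ = 1660 × exp(−0.15737) = 1660 × 0.85439 = 1418.3 hPa.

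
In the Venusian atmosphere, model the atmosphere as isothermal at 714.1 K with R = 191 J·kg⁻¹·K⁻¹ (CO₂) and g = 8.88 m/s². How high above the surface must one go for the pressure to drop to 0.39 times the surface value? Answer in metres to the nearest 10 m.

z ≈ 14460 m

Scale height: H = RT/g = 191 × 714.1 / 8.88 = 15360 m.
Set P/P₀ = exp(−z/H) = 0.39, so z = −H ln(0.39).
−ln(0.39) = 0.94161; z = 15360 × 0.94161 = 14463 m.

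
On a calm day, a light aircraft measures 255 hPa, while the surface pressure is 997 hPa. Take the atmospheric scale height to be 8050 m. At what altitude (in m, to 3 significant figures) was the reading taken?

Invert the barometric formula: z = H ln(P₀/P).
P₀/P = 997/255 = 3.9098; ln(3.9098) = 1.3635.
z = 8050.0 × 1.3635 = 10976 m.

z ≈ 11000 m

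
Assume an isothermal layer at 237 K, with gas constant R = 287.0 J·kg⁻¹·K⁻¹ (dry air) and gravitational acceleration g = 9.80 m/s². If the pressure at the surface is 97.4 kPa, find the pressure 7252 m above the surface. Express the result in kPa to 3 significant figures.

Scale height: H = RT/g = 287.0 × 237 / 9.80 = 6940.7 m.
Barometric formula: P = P₀ exp(−z/H).
z/H = 7252.0/6940.7 = 1.0449; exp(−1.0449) = 0.35173.
P = 97.4 × 0.35173 = 34.259 kPa.

P ≈ 34.3 kPa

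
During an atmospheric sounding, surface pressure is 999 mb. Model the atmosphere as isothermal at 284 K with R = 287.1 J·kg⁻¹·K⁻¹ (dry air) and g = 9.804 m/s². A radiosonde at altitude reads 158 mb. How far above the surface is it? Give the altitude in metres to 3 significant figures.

z ≈ 15300 m

Scale height: H = RT/g = 287.1 × 284 / 9.804 = 8316.6 m.
Invert the barometric formula: z = H ln(P₀/P).
P₀/P = 999/158 = 6.3228; ln(6.3228) = 1.8442.
z = 8316.6 × 1.8442 = 15337 m.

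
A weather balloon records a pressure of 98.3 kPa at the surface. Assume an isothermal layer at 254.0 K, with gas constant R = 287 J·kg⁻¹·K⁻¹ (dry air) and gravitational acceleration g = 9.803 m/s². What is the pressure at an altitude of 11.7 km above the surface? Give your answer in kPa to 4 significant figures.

Scale height: H = RT/g = 287 × 254.0 / 9.803 = 7436.3 m.
Barometric formula: P = P₀ exp(−z/H).
z/H = 11700/7436.3 = 1.5734; exp(−1.5734) = 0.20734.
P = 98.3 × 0.20734 = 20.382 kPa.

P ≈ 20.38 kPa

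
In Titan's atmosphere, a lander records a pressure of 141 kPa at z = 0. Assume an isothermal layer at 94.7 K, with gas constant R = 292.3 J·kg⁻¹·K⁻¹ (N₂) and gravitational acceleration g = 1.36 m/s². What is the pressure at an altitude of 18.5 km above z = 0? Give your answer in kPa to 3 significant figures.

Scale height: H = RT/g = 292.3 × 94.7 / 1.36 = 20354 m.
Barometric formula: P = P₀ exp(−z/H).
z/H = 18500/20354 = 0.90891; exp(−0.90891) = 0.40296.
P = 141 × 0.40296 = 56.817 kPa.

P ≈ 56.8 kPa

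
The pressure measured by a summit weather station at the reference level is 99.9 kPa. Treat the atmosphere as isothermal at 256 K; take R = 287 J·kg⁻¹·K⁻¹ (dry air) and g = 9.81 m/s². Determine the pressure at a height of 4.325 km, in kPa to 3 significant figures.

P ≈ 56.1 kPa

Scale height: H = RT/g = 287 × 256 / 9.81 = 7489.5 m.
Barometric formula: P = P₀ exp(−z/H).
z/H = 4325.0/7489.5 = 0.57748; exp(−0.57748) = 0.56131.
P = 99.9 × 0.56131 = 56.075 kPa.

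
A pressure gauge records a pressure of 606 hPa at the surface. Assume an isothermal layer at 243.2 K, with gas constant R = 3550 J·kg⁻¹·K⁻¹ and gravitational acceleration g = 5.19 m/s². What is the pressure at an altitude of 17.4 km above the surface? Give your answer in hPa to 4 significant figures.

P ≈ 545.8 hPa

Scale height: H = RT/g = 3550 × 243.2 / 5.19 = 166350 m.
Barometric formula: P = P₀ exp(−z/H).
z/H = 17400/166350 = 0.10460; exp(−0.10460) = 0.90068.
P = 606 × 0.90068 = 545.81 hPa.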